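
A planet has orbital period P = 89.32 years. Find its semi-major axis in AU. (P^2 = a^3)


a = P^(2/3) = 89.32^(2/3) = 19.9817

19.9817 AU


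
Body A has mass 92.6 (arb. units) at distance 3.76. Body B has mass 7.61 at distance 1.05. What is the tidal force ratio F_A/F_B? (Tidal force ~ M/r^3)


Ratio = (M1/r1^3) / (M2/r2^3) = (92.6/3.76^3) / (7.61/1.05^3) = 0.265

0.265


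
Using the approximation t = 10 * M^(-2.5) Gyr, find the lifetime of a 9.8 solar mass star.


t = 10 * M^(-2.5) = 10 * 9.8^(-2.5) = 0.0333

0.0333 Gyr


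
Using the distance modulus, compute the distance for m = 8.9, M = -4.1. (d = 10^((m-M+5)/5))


d = 10^((m - M + 5)/5) = 10^((8.9 - -4.1 + 5)/5) = 3981.0717

3981.0717 pc


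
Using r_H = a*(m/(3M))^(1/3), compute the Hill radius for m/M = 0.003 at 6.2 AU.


r_H = a * (m/3M)^(1/3) = 6.2 * (0.003/3)^(1/3) = 0.62

0.62 AU


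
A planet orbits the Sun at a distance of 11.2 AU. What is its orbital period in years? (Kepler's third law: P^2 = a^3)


P = a^(3/2) = 11.2^1.5 = 37.4824

37.4824 years


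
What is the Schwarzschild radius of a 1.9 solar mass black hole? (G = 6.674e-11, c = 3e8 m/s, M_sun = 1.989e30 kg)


M = 1.9 * 1.989e30 kg = 3.7791e+30 kg. rs = 2GM/c^2 = 2 * 6.674e-11 * 3.7791e+30 / (3e8)^2 = 5604.8252

5604.8252 m


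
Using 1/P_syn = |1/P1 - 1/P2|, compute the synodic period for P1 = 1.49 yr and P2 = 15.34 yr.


1/P_syn = |1/P1 - 1/P2| = |1/1.49 - 1/15.34| => P_syn = 1.6503

1.6503 years


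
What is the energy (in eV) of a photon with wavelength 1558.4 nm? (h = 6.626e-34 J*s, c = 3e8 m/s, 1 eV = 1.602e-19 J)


E = hc/lambda = 6.626e-34 * 3e8 / 1.558e-06 = 1.276e-19 J = 0.7962 eV

0.7962 eV


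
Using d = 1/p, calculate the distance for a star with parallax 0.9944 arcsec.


d = 1/p = 1/0.9944 = 1.0056

1.0056 pc


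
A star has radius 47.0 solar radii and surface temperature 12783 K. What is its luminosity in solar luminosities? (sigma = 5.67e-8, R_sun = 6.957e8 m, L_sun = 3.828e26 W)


R = 47.0 * 6.957e8 m = 3.26979e+10 m. L = 4*pi*R^2*sigma*T^4 = 4*pi*(3.26979e+10)^2 * 5.67e-8 * 12783^4 = 2.034060195e+31 W. L/L_sun = 2.034060195e+31 / 3.828e26 = 53136.3687

53136.3687 L_sun


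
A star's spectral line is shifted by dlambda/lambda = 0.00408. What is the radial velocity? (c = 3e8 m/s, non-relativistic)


v = (dlambda/lambda) * c = 0.00408 * 3e8 = 1.224e+06

1.224e+06 m/s


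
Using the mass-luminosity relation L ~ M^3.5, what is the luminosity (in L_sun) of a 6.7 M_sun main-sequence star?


L/L_sun = (M/M_sun)^3.5 = 6.7^3.5 = 778.5057

778.5057 L_sun


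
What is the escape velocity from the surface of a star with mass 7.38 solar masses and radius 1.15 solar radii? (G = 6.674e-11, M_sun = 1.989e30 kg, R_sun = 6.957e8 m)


M = 7.38 * 1.989e30 kg = 1.467882e+31 kg; R = 1.15 * 6.957e8 m = 8.00055e+08 m. v_esc = sqrt(2GM/R) = sqrt(2 * 6.674e-11 * 1.467882e+31 / 8.00055e+08) = 1.565e+06

1.565e+06 m/s


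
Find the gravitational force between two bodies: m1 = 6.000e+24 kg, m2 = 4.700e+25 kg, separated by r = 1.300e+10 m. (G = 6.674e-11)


F = G*m1*m2/r^2 = 6.674e-11 * 6.000e+24 * 4.700e+25 / (1.300e+10)^2 = 6.674e-11 * 2.820e+50 / 1.690e+20 = 1.114e+20

1.114e+20 N


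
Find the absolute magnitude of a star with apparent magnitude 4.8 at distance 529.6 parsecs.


M = m - 5*log10(d) + 5 = 4.8 - 5*log10(529.6) + 5 = -3.8197

-3.8197


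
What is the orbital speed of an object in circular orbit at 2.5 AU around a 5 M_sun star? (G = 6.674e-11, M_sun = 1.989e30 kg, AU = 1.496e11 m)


v = sqrt(GM/r) = sqrt(6.674e-11 * 9.945e+30 / 3.740e+11) = 42126.9186

42126.9186 m/s


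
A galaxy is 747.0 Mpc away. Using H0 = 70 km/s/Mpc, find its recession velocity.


v = H0 * d = 70 * 747.0 = 52290.0

52290.0 km/s


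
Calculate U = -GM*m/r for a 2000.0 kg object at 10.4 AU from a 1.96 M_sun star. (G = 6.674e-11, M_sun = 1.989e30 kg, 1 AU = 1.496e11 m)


M = 1.96 * 1.989e30 kg = 3.89844e+30 kg; r = 10.4 AU * 1.496e11 m/AU = 1.55584e+12 m. U = -GM*m/r = -(6.674e-11 * 3.89844e+30 * 2000.0) / 1.55584e+12 = -3.345e+11

-3.345e+11 J


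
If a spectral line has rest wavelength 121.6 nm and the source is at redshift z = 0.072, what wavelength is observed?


lam_obs = lam_emit * (1 + z) = 121.6 * (1 + 0.072) = 130.3552

130.3552 nm


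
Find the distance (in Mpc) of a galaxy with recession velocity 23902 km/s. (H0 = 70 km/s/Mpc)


d = v / H0 = 23902 / 70 = 341.4571

341.4571 Mpc


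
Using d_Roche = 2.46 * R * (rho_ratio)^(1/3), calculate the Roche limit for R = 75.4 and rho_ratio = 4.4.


d_Roche = 2.46 * 75.4 * 4.4^(1/3) = 303.942

303.942


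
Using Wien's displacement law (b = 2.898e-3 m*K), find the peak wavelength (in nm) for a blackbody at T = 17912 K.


lam_max = b / T = 2.898e-3 / 17912 = 1.618e-07 m = 161.791 nm

161.791 nm


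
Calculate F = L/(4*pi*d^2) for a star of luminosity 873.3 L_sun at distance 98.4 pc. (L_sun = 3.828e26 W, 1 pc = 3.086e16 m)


F = L / (4*pi*d^2) = 3.343e+29 / (4*pi*(3.037e+18)^2) = 2.885e-09

2.885e-09 W/m^2


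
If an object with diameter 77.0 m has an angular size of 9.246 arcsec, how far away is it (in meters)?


D = size / theta_rad, theta_rad = 9.246 * pi/(180*3600) = 4.483e-05, D = 1.718e+06

1.718e+06 m


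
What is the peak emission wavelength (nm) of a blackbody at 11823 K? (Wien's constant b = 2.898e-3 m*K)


lam_max = b / T = 2.898e-3 / 11823 = 2.451e-07 m = 245.1155 nm

245.1155 nm


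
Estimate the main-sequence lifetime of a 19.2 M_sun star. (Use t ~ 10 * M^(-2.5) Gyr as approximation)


t = 10 * M^(-2.5) = 10 * 19.2^(-2.5) = 0.0062

0.0062 Gyr


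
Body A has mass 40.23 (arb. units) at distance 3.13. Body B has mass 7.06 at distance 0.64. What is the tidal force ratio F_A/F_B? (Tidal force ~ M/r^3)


Ratio = (M1/r1^3) / (M2/r2^3) = (40.23/3.13^3) / (7.06/0.64^3) = 0.0487

0.0487


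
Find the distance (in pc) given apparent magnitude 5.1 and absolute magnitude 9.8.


d = 10^((m - M + 5)/5) = 10^((5.1 - 9.8 + 5)/5) = 1.1482

1.1482 pc


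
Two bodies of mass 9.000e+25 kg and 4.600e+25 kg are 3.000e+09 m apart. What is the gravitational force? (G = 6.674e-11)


F = G*m1*m2/r^2 = 6.674e-11 * 9.000e+25 * 4.600e+25 / (3.000e+09)^2 = 6.674e-11 * 4.140e+51 / 9.000e+18 = 3.070e+22

3.070e+22 N


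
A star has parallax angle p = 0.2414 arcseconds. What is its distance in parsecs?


d = 1/p = 1/0.2414 = 4.1425

4.1425 pc


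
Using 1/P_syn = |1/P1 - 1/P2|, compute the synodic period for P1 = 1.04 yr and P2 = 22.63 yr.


1/P_syn = |1/P1 - 1/P2| = |1/1.04 - 1/22.63| => P_syn = 1.0901

1.0901 years


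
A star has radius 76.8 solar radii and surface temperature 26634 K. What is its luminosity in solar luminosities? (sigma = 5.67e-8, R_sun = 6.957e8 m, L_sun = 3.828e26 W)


R = 76.8 * 6.957e8 m = 5.342976e+10 m. L = 4*pi*R^2*sigma*T^4 = 4*pi*(5.342976e+10)^2 * 5.67e-8 * 26634^4 = 1.02354031e+33 W. L/L_sun = 1.02354031e+33 / 3.828e26 = 2.674e+06

2.674e+06 L_sun


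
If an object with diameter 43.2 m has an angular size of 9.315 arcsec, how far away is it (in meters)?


D = size / theta_rad, theta_rad = 9.315 * pi/(180*3600) = 4.516e-05, D = 956590.4058

956590.4058 m


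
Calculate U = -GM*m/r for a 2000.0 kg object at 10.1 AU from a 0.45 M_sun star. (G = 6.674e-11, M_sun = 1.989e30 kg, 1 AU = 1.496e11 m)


M = 0.45 * 1.989e30 kg = 8.9505e+29 kg; r = 10.1 AU * 1.496e11 m/AU = 1.51096e+12 m. U = -GM*m/r = -(6.674e-11 * 8.9505e+29 * 2000.0) / 1.51096e+12 = -7.907e+10

-7.907e+10 J


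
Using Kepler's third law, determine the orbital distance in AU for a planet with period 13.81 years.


a = P^(2/3) = 13.81^(2/3) = 5.7561

5.7561 AU


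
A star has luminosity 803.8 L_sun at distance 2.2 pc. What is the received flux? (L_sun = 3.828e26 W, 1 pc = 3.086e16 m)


F = L / (4*pi*d^2) = 3.077e+29 / (4*pi*(6.789e+16)^2) = 5.312e-06

5.312e-06 W/m^2


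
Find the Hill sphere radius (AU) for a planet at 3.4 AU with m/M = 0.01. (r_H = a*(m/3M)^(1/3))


r_H = a * (m/3M)^(1/3) = 3.4 * (0.01/3)^(1/3) = 0.5079

0.5079 AU


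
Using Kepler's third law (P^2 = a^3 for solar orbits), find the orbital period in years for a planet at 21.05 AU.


P = a^(3/2) = 21.05^1.5 = 96.578

96.578 years


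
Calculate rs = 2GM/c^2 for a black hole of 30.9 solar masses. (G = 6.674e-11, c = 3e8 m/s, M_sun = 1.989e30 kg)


M = 30.9 * 1.989e30 kg = 6.14601e+31 kg. rs = 2GM/c^2 = 2 * 6.674e-11 * 6.14601e+31 / (3e8)^2 = 91152.1572

91152.1572 m


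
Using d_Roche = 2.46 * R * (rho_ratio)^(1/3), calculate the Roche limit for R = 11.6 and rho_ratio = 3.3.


d_Roche = 2.46 * 11.6 * 3.3^(1/3) = 42.4846

42.4846


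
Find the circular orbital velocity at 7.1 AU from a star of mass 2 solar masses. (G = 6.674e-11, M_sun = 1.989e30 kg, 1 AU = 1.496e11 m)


v = sqrt(GM/r) = sqrt(6.674e-11 * 3.978e+30 / 1.062e+12) = 15809.9508

15809.9508 m/s


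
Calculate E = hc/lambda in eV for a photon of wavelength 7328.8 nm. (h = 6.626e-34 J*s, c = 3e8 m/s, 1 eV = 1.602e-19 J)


E = hc/lambda = 6.626e-34 * 3e8 / 7.329e-06 = 2.712e-20 J = 0.1693 eV

0.1693 eV


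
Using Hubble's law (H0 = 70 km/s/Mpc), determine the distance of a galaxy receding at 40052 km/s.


d = v / H0 = 40052 / 70 = 572.1714

572.1714 Mpc


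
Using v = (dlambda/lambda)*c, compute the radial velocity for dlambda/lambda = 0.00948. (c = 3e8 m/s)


v = (dlambda/lambda) * c = 0.00948 * 3e8 = 2.844e+06

2.844e+06 m/s


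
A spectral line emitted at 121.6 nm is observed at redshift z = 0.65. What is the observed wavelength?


lam_obs = lam_emit * (1 + z) = 121.6 * (1 + 0.65) = 200.64

200.64 nm


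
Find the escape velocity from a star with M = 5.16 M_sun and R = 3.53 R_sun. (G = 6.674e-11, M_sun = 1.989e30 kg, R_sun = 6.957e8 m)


M = 5.16 * 1.989e30 kg = 1.026324e+31 kg; R = 3.53 * 6.957e8 m = 2.455821e+09 m. v_esc = sqrt(2GM/R) = sqrt(2 * 6.674e-11 * 1.026324e+31 / 2.455821e+09) = 746881.9897

746881.9897 m/s


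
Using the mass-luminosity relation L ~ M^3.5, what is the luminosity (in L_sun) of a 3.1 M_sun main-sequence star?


L/L_sun = (M/M_sun)^3.5 = 3.1^3.5 = 52.4525

52.4525 L_sun


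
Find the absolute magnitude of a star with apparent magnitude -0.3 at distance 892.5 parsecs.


M = m - 5*log10(d) + 5 = -0.3 - 5*log10(892.5) + 5 = -10.053

-10.053


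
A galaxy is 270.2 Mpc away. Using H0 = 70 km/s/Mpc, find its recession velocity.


v = H0 * d = 70 * 270.2 = 18914.0

18914.0 km/s


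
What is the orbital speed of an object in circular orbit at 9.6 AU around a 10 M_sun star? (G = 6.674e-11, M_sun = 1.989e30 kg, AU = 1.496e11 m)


v = sqrt(GM/r) = sqrt(6.674e-11 * 1.989e+31 / 1.436e+12) = 30402.4848

30402.4848 m/s


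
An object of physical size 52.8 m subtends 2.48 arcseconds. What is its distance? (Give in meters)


D = size / theta_rad, theta_rad = 2.48 * pi/(180*3600) = 1.202e-05, D = 4.391e+06

4.391e+06 m


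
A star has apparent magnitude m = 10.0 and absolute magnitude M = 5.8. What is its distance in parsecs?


d = 10^((m - M + 5)/5) = 10^((10.0 - 5.8 + 5)/5) = 69.1831

69.1831 pc


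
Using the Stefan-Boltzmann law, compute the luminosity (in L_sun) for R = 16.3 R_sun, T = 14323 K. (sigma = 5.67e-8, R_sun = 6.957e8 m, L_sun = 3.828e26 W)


R = 16.3 * 6.957e8 m = 1.133991e+10 m. L = 4*pi*R^2*sigma*T^4 = 4*pi*(1.133991e+10)^2 * 5.67e-8 * 14323^4 = 3.856098386e+30 W. L/L_sun = 3.856098386e+30 / 3.828e26 = 10073.4023

10073.4023 L_sun


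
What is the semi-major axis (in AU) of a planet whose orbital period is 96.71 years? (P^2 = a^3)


a = P^(2/3) = 96.71^(2/3) = 21.0692

21.0692 AU


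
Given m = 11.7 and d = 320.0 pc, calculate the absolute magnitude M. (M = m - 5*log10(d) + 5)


M = m - 5*log10(d) + 5 = 11.7 - 5*log10(320.0) + 5 = 4.1743

4.1743


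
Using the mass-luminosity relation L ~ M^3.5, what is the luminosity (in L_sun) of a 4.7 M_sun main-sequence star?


L/L_sun = (M/M_sun)^3.5 = 4.7^3.5 = 225.0829

225.0829 L_sun


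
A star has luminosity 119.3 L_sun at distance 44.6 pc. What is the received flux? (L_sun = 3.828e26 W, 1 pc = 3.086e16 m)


F = L / (4*pi*d^2) = 4.567e+28 / (4*pi*(1.376e+18)^2) = 1.918e-09

1.918e-09 W/m^2


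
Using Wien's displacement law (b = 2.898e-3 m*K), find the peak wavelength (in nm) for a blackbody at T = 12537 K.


lam_max = b / T = 2.898e-3 / 12537 = 2.312e-07 m = 231.1558 nm

231.1558 nm


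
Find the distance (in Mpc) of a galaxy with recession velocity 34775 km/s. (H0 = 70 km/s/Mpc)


d = v / H0 = 34775 / 70 = 496.7857

496.7857 Mpc


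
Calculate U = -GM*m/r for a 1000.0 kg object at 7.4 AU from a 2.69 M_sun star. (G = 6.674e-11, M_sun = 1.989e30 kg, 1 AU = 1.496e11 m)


M = 2.69 * 1.989e30 kg = 5.35041e+30 kg; r = 7.4 AU * 1.496e11 m/AU = 1.10704e+12 m. U = -GM*m/r = -(6.674e-11 * 5.35041e+30 * 1000.0) / 1.10704e+12 = -3.226e+11

-3.226e+11 J


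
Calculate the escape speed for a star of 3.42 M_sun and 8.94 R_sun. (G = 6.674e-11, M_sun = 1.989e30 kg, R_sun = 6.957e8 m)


M = 3.42 * 1.989e30 kg = 6.80238e+30 kg; R = 8.94 * 6.957e8 m = 6.219558e+09 m. v_esc = sqrt(2GM/R) = sqrt(2 * 6.674e-11 * 6.80238e+30 / 6.219558e+09) = 382083.9391

382083.9391 m/s


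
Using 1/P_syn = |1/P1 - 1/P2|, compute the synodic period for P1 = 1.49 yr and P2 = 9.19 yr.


1/P_syn = |1/P1 - 1/P2| = |1/1.49 - 1/9.19| => P_syn = 1.7783

1.7783 years


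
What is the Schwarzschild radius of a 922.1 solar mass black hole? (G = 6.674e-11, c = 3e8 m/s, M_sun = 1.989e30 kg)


M = 922.1 * 1.989e30 kg = 1.8340569e+33 kg. rs = 2GM/c^2 = 2 * 6.674e-11 * 1.8340569e+33 / (3e8)^2 = 2.720e+06

2.720e+06 m


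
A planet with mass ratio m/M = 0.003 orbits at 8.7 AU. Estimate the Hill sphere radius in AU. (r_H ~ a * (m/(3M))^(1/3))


r_H = a * (m/3M)^(1/3) = 8.7 * (0.003/3)^(1/3) = 0.87

0.87 AU


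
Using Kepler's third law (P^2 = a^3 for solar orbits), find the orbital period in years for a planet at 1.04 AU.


P = a^(3/2) = 1.04^1.5 = 1.0606

1.0606 years


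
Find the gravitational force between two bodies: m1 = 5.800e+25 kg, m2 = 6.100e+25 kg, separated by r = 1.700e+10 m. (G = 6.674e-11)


F = G*m1*m2/r^2 = 6.674e-11 * 5.800e+25 * 6.100e+25 / (1.700e+10)^2 = 6.674e-11 * 3.538e+51 / 2.890e+20 = 8.170e+20

8.170e+20 N


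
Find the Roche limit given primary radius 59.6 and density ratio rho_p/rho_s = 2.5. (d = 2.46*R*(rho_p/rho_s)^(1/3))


d_Roche = 2.46 * 59.6 * 2.5^(1/3) = 198.9885

198.9885


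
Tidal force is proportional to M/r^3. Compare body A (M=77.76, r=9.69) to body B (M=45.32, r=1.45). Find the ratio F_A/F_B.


Ratio = (M1/r1^3) / (M2/r2^3) = (77.76/9.69^3) / (45.32/1.45^3) = 0.0057

0.0057


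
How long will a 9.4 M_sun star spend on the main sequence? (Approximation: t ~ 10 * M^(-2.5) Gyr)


t = 10 * M^(-2.5) = 10 * 9.4^(-2.5) = 0.0369

0.0369 Gyr


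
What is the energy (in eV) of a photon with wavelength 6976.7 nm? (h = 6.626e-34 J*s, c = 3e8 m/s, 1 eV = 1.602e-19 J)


E = hc/lambda = 6.626e-34 * 3e8 / 6.977e-06 = 2.849e-20 J = 0.1779 eV

0.1779 eV


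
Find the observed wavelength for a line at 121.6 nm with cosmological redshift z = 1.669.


lam_obs = lam_emit * (1 + z) = 121.6 * (1 + 1.669) = 324.5504

324.5504 nm


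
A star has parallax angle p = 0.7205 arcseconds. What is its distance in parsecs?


d = 1/p = 1/0.7205 = 1.3879

1.3879 pc


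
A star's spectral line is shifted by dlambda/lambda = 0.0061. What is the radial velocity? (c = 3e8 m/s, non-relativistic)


v = (dlambda/lambda) * c = 0.0061 * 3e8 = 1.830e+06

1.830e+06 m/s


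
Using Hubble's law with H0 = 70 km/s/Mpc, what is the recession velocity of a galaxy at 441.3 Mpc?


v = H0 * d = 70 * 441.3 = 30891.0

30891.0 km/s


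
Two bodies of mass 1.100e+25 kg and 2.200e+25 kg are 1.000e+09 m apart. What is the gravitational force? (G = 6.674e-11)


F = G*m1*m2/r^2 = 6.674e-11 * 1.100e+25 * 2.200e+25 / (1.000e+09)^2 = 6.674e-11 * 2.420e+50 / 1.000e+18 = 1.615e+22

1.615e+22 N


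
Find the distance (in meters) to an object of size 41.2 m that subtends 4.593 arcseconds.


D = size / theta_rad, theta_rad = 4.593 * pi/(180*3600) = 2.227e-05, D = 1.850e+06

1.850e+06 m


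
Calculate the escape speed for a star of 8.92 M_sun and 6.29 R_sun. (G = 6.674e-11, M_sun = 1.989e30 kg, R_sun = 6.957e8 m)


M = 8.92 * 1.989e30 kg = 1.774188e+31 kg; R = 6.29 * 6.957e8 m = 4.375953e+09 m. v_esc = sqrt(2GM/R) = sqrt(2 * 6.674e-11 * 1.774188e+31 / 4.375953e+09) = 735650.5997

735650.5997 m/s


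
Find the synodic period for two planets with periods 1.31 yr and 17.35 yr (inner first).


1/P_syn = |1/P1 - 1/P2| = |1/1.31 - 1/17.35| => P_syn = 1.417

1.417 years


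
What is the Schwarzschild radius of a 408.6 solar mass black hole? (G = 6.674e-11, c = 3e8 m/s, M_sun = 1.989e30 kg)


M = 408.6 * 1.989e30 kg = 8.127054e+32 kg. rs = 2GM/c^2 = 2 * 6.674e-11 * 8.127054e+32 / (3e8)^2 = 1.205e+06

1.205e+06 m


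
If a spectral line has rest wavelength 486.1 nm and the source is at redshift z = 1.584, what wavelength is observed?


lam_obs = lam_emit * (1 + z) = 486.1 * (1 + 1.584) = 1256.0824

1256.0824 nm


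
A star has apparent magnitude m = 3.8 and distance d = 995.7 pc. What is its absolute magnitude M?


M = m - 5*log10(d) + 5 = 3.8 - 5*log10(995.7) + 5 = -6.1906

-6.1906


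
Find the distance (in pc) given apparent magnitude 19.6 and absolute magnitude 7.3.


d = 10^((m - M + 5)/5) = 10^((19.6 - 7.3 + 5)/5) = 2884.0315

2884.0315 pc


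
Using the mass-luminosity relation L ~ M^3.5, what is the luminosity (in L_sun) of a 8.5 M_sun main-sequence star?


L/L_sun = (M/M_sun)^3.5 = 8.5^3.5 = 1790.4667

1790.4667 L_sun


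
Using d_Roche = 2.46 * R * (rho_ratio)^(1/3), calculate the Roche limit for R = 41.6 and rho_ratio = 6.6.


d_Roche = 2.46 * 41.6 * 6.6^(1/3) = 191.9596

191.9596


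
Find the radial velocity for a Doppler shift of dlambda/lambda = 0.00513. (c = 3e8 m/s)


v = (dlambda/lambda) * c = 0.00513 * 3e8 = 1.539e+06

1.539e+06 m/s


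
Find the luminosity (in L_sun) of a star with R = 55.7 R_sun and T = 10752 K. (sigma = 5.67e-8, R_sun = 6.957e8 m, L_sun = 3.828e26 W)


R = 55.7 * 6.957e8 m = 3.875049e+10 m. L = 4*pi*R^2*sigma*T^4 = 4*pi*(3.875049e+10)^2 * 5.67e-8 * 10752^4 = 1.429895643e+31 W. L/L_sun = 1.429895643e+31 / 3.828e26 = 37353.5957

37353.5957 L_sun


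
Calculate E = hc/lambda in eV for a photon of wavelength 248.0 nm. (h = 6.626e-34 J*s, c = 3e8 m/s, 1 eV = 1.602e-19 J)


E = hc/lambda = 6.626e-34 * 3e8 / 2.480e-07 = 8.015e-19 J = 5.0033 eV

5.0033 eV


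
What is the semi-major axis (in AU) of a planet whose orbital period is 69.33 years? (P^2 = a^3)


a = P^(2/3) = 69.33^(2/3) = 16.8764

16.8764 AU


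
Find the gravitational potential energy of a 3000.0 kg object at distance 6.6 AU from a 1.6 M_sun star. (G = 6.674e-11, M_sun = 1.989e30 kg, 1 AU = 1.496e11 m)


M = 1.6 * 1.989e30 kg = 3.1824e+30 kg; r = 6.6 AU * 1.496e11 m/AU = 9.8736e+11 m. U = -GM*m/r = -(6.674e-11 * 3.1824e+30 * 3000.0) / 9.8736e+11 = -6.453e+11

-6.453e+11 J


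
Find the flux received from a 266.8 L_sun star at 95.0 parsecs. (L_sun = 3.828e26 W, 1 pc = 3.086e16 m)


F = L / (4*pi*d^2) = 1.021e+29 / (4*pi*(2.932e+18)^2) = 9.456e-10

9.456e-10 W/m^2


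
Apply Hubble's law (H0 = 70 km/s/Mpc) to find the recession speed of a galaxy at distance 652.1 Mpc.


v = H0 * d = 70 * 652.1 = 45647.0

45647.0 km/s


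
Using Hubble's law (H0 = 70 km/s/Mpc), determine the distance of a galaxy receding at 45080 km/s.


d = v / H0 = 45080 / 70 = 644.0

644.0 Mpc


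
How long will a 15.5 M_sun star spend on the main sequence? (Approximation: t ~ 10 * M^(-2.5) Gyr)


t = 10 * M^(-2.5) = 10 * 15.5^(-2.5) = 0.0106

0.0106 Gyr


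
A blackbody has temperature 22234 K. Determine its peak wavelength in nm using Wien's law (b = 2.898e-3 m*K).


lam_max = b / T = 2.898e-3 / 22234 = 1.303e-07 m = 130.3409 nm

130.3409 nm


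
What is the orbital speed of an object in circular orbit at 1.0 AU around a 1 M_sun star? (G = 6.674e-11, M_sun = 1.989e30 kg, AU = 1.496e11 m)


v = sqrt(GM/r) = sqrt(6.674e-11 * 1.989e+30 / 1.496e+11) = 29788.2298

29788.2298 m/s


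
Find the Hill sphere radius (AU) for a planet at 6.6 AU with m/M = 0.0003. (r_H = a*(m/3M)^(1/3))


r_H = a * (m/3M)^(1/3) = 6.6 * (0.0003/3)^(1/3) = 0.3063

0.3063 AU


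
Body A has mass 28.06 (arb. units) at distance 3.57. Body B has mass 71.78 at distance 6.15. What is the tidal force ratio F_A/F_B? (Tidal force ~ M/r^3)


Ratio = (M1/r1^3) / (M2/r2^3) = (28.06/3.57^3) / (71.78/6.15^3) = 1.9985

1.9985


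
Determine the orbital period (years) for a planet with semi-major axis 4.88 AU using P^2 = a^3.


P = a^(3/2) = 4.88^1.5 = 10.7803

10.7803 years


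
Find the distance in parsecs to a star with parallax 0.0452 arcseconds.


d = 1/p = 1/0.0452 = 22.1239

22.1239 pc


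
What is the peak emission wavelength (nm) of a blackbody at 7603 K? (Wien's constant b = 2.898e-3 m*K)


lam_max = b / T = 2.898e-3 / 7603 = 3.812e-07 m = 381.1653 nm

381.1653 nm


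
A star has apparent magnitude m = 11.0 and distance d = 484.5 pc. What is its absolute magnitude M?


M = m - 5*log10(d) + 5 = 11.0 - 5*log10(484.5) + 5 = 2.5735

2.5735


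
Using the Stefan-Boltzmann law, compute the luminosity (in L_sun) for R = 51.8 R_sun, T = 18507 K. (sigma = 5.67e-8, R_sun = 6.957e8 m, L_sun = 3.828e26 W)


R = 51.8 * 6.957e8 m = 3.603726e+10 m. L = 4*pi*R^2*sigma*T^4 = 4*pi*(3.603726e+10)^2 * 5.67e-8 * 18507^4 = 1.085526797e+32 W. L/L_sun = 1.085526797e+32 / 3.828e26 = 283575.4434

283575.4434 L_sun


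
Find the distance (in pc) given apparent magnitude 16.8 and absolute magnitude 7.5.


d = 10^((m - M + 5)/5) = 10^((16.8 - 7.5 + 5)/5) = 724.436

724.436 pc


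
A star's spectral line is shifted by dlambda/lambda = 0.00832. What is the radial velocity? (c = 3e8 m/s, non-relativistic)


v = (dlambda/lambda) * c = 0.00832 * 3e8 = 2.496e+06

2.496e+06 m/s


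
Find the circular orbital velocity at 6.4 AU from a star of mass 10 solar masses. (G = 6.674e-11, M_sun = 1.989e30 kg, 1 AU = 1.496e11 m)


v = sqrt(GM/r) = sqrt(6.674e-11 * 1.989e+31 / 9.574e+11) = 37235.2873

37235.2873 m/s


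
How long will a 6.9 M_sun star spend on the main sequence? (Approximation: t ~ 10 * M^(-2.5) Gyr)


t = 10 * M^(-2.5) = 10 * 6.9^(-2.5) = 0.08

0.08 Gyr


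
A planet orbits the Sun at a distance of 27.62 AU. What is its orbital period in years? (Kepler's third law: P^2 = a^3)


P = a^(3/2) = 27.62^1.5 = 145.1562

145.1562 years


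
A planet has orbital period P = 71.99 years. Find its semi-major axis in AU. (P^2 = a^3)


a = P^(2/3) = 71.99^(2/3) = 17.3054

17.3054 AU


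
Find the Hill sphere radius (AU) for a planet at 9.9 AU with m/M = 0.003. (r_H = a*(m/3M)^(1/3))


r_H = a * (m/3M)^(1/3) = 9.9 * (0.003/3)^(1/3) = 0.99

0.99 AU


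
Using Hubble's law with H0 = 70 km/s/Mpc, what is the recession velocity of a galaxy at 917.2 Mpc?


v = H0 * d = 70 * 917.2 = 64204.0

64204.0 km/s


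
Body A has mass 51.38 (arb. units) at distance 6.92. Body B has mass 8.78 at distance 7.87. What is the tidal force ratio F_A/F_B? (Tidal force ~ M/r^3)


Ratio = (M1/r1^3) / (M2/r2^3) = (51.38/6.92^3) / (8.78/7.87^3) = 8.6081

8.6081


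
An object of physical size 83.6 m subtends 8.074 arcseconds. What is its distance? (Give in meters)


D = size / theta_rad, theta_rad = 8.074 * pi/(180*3600) = 3.914e-05, D = 2.136e+06

2.136e+06 m


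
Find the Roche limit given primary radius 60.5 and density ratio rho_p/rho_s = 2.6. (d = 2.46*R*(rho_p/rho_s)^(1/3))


d_Roche = 2.46 * 60.5 * 2.6^(1/3) = 204.6515

204.6515


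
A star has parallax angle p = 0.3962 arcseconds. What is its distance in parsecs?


d = 1/p = 1/0.3962 = 2.524

2.524 pc


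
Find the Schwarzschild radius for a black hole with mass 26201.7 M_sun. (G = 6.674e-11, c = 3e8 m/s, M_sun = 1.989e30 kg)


M = 26201.7 * 1.989e30 kg = 5.21151813e+34 kg. rs = 2GM/c^2 = 2 * 6.674e-11 * 5.21151813e+34 / (3e8)^2 = 7.729e+07

7.729e+07 m


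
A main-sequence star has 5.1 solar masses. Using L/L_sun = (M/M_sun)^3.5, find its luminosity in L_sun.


L/L_sun = (M/M_sun)^3.5 = 5.1^3.5 = 299.5681

299.5681 L_sun


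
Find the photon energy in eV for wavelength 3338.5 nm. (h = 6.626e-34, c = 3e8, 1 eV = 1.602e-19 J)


E = hc/lambda = 6.626e-34 * 3e8 / 3.339e-06 = 5.954e-20 J = 0.3717 eV

0.3717 eV


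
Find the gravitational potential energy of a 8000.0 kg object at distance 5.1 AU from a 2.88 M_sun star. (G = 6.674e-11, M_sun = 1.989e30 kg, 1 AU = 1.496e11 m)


M = 2.88 * 1.989e30 kg = 5.72832e+30 kg; r = 5.1 AU * 1.496e11 m/AU = 7.6296e+11 m. U = -GM*m/r = -(6.674e-11 * 5.72832e+30 * 8000.0) / 7.6296e+11 = -4.009e+12

-4.009e+12 J


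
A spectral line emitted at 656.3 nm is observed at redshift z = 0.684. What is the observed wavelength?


lam_obs = lam_emit * (1 + z) = 656.3 * (1 + 0.684) = 1105.2092

1105.2092 nm


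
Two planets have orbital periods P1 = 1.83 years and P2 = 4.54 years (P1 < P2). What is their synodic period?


1/P_syn = |1/P1 - 1/P2| = |1/1.83 - 1/4.54| => P_syn = 3.0658

3.0658 years


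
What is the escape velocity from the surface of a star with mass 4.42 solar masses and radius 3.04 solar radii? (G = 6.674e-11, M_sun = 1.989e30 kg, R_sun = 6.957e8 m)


M = 4.42 * 1.989e30 kg = 8.79138e+30 kg; R = 3.04 * 6.957e8 m = 2.114928e+09 m. v_esc = sqrt(2GM/R) = sqrt(2 * 6.674e-11 * 8.79138e+30 / 2.114928e+09) = 744884.3189

744884.3189 m/s


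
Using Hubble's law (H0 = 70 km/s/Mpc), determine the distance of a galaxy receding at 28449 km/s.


d = v / H0 = 28449 / 70 = 406.4143

406.4143 Mpc


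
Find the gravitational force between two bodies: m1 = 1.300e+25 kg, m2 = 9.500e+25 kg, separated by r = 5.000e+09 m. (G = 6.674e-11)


F = G*m1*m2/r^2 = 6.674e-11 * 1.300e+25 * 9.500e+25 / (5.000e+09)^2 = 6.674e-11 * 1.235e+51 / 2.500e+19 = 3.297e+21

3.297e+21 N


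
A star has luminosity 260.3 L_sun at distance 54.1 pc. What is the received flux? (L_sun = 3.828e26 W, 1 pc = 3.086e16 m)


F = L / (4*pi*d^2) = 9.964e+28 / (4*pi*(1.670e+18)^2) = 2.845e-09

2.845e-09 W/m^2


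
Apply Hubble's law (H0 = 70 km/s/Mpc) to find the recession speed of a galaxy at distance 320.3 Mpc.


v = H0 * d = 70 * 320.3 = 22421.0

22421.0 km/s


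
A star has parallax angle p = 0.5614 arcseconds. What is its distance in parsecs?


d = 1/p = 1/0.5614 = 1.7813

1.7813 pc


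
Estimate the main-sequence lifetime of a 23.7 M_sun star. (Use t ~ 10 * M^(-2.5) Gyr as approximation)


t = 10 * M^(-2.5) = 10 * 23.7^(-2.5) = 0.0037

0.0037 Gyr


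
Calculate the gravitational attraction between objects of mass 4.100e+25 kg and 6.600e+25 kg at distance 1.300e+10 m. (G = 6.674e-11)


F = G*m1*m2/r^2 = 6.674e-11 * 4.100e+25 * 6.600e+25 / (1.300e+10)^2 = 6.674e-11 * 2.706e+51 / 1.690e+20 = 1.069e+21

1.069e+21 N


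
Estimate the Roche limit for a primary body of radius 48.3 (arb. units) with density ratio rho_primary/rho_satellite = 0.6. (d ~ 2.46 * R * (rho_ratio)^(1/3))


d_Roche = 2.46 * 48.3 * 0.6^(1/3) = 100.215

100.215


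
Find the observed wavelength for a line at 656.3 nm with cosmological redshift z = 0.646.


lam_obs = lam_emit * (1 + z) = 656.3 * (1 + 0.646) = 1080.2698

1080.2698 nm


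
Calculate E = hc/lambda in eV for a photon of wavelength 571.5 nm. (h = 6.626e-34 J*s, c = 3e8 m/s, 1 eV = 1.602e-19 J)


E = hc/lambda = 6.626e-34 * 3e8 / 5.715e-07 = 3.478e-19 J = 2.1712 eV

2.1712 eV


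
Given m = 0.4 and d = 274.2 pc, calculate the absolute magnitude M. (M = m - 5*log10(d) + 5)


M = m - 5*log10(d) + 5 = 0.4 - 5*log10(274.2) + 5 = -6.7903

-6.7903


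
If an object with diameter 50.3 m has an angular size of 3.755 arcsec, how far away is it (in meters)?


D = size / theta_rad, theta_rad = 3.755 * pi/(180*3600) = 1.820e-05, D = 2.763e+06

2.763e+06 m


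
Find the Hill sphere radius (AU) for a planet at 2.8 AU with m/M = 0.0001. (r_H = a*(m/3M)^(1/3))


r_H = a * (m/3M)^(1/3) = 2.8 * (0.0001/3)^(1/3) = 0.0901

0.0901 AU


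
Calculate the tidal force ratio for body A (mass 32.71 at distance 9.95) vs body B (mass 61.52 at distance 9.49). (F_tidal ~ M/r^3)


Ratio = (M1/r1^3) / (M2/r2^3) = (32.71/9.95^3) / (61.52/9.49^3) = 0.4613

0.4613


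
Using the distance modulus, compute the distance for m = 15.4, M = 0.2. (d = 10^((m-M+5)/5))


d = 10^((m - M + 5)/5) = 10^((15.4 - 0.2 + 5)/5) = 10964.782

10964.782 pc


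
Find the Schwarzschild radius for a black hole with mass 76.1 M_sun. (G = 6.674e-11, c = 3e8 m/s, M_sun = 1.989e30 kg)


M = 76.1 * 1.989e30 kg = 1.513629e+32 kg. rs = 2GM/c^2 = 2 * 6.674e-11 * 1.513629e+32 / (3e8)^2 = 224487.9988

224487.9988 m


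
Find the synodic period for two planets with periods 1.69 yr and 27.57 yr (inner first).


1/P_syn = |1/P1 - 1/P2| = |1/1.69 - 1/27.57| => P_syn = 1.8004

1.8004 years


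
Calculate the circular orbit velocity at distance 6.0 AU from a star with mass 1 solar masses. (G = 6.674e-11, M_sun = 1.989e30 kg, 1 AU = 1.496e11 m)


v = sqrt(GM/r) = sqrt(6.674e-11 * 1.989e+30 / 8.976e+11) = 12160.9939

12160.9939 m/s


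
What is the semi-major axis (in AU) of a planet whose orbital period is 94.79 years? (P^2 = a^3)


a = P^(2/3) = 94.79^(2/3) = 20.7894

20.7894 AU


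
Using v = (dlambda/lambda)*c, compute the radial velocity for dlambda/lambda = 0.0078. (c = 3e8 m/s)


v = (dlambda/lambda) * c = 0.0078 * 3e8 = 2.340e+06

2.340e+06 m/s


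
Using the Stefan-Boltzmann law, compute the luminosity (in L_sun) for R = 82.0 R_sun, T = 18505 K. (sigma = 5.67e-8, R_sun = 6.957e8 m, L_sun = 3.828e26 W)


R = 82.0 * 6.957e8 m = 5.70474e+10 m. L = 4*pi*R^2*sigma*T^4 = 4*pi*(5.70474e+10)^2 * 5.67e-8 * 18505^4 = 2.719073781e+32 W. L/L_sun = 2.719073781e+32 / 3.828e26 = 710311.855

710311.855 L_sun


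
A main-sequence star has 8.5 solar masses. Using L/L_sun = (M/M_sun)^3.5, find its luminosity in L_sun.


L/L_sun = (M/M_sun)^3.5 = 8.5^3.5 = 1790.4667

1790.4667 L_sun


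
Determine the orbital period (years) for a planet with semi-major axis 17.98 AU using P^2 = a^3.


P = a^(3/2) = 17.98^1.5 = 76.2403

76.2403 years


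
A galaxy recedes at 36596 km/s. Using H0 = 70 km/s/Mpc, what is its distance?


d = v / H0 = 36596 / 70 = 522.8

522.8 Mpc


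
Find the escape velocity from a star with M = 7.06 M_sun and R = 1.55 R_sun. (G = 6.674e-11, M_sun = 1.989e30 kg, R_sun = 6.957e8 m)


M = 7.06 * 1.989e30 kg = 1.404234e+31 kg; R = 1.55 * 6.957e8 m = 1.078335e+09 m. v_esc = sqrt(2GM/R) = sqrt(2 * 6.674e-11 * 1.404234e+31 / 1.078335e+09) = 1.318e+06

1.318e+06 m/s


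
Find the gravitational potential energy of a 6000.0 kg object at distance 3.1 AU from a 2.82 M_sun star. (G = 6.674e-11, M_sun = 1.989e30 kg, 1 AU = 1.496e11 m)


M = 2.82 * 1.989e30 kg = 5.60898e+30 kg; r = 3.1 AU * 1.496e11 m/AU = 4.6376e+11 m. U = -GM*m/r = -(6.674e-11 * 5.60898e+30 * 6000.0) / 4.6376e+11 = -4.843e+12

-4.843e+12 J


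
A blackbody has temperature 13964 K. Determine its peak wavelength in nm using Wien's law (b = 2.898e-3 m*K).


lam_max = b / T = 2.898e-3 / 13964 = 2.075e-07 m = 207.5337 nm

207.5337 nm


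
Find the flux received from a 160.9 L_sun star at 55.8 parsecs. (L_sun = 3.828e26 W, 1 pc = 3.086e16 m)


F = L / (4*pi*d^2) = 6.159e+28 / (4*pi*(1.722e+18)^2) = 1.653e-09

1.653e-09 W/m^2


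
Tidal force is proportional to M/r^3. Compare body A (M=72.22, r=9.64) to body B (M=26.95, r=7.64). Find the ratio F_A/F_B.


Ratio = (M1/r1^3) / (M2/r2^3) = (72.22/9.64^3) / (26.95/7.64^3) = 1.334

1.334


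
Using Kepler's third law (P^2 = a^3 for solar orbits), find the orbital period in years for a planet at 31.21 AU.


P = a^(3/2) = 31.21^1.5 = 174.3575

174.3575 years


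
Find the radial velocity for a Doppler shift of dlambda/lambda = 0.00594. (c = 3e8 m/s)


v = (dlambda/lambda) * c = 0.00594 * 3e8 = 1.782e+06

1.782e+06 m/s


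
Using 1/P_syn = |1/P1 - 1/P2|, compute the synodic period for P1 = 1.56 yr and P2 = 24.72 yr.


1/P_syn = |1/P1 - 1/P2| = |1/1.56 - 1/24.72| => P_syn = 1.6651

1.6651 years


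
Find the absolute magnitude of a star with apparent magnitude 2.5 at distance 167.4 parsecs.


M = m - 5*log10(d) + 5 = 2.5 - 5*log10(167.4) + 5 = -3.6188

-3.6188


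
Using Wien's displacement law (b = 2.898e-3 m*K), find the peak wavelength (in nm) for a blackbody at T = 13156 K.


lam_max = b / T = 2.898e-3 / 13156 = 2.203e-07 m = 220.2797 nm

220.2797 nm


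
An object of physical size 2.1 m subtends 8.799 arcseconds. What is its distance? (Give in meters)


D = size / theta_rad, theta_rad = 8.799 * pi/(180*3600) = 4.266e-05, D = 49227.8774

49227.8774 m


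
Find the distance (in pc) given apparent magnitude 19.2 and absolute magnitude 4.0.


d = 10^((m - M + 5)/5) = 10^((19.2 - 4.0 + 5)/5) = 10964.782

10964.782 pc


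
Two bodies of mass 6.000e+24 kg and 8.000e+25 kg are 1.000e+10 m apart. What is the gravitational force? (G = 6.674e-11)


F = G*m1*m2/r^2 = 6.674e-11 * 6.000e+24 * 8.000e+25 / (1.000e+10)^2 = 6.674e-11 * 4.800e+50 / 1.000e+20 = 3.204e+20

3.204e+20 N


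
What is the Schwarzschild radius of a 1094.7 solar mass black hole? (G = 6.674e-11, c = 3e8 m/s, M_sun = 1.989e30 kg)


M = 1094.7 * 1.989e30 kg = 2.1773583e+33 kg. rs = 2GM/c^2 = 2 * 6.674e-11 * 2.1773583e+33 / (3e8)^2 = 3.229e+06

3.229e+06 m


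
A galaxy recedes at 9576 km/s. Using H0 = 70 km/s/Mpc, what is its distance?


d = v / H0 = 9576 / 70 = 136.8

136.8 Mpc


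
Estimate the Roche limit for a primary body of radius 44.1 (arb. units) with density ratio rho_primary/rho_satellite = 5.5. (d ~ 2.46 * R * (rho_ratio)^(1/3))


d_Roche = 2.46 * 44.1 * 5.5^(1/3) = 191.4967

191.4967


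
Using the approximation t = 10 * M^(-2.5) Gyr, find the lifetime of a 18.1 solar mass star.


t = 10 * M^(-2.5) = 10 * 18.1^(-2.5) = 0.0072

0.0072 Gyr


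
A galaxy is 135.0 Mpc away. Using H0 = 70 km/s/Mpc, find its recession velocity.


v = H0 * d = 70 * 135.0 = 9450.0

9450.0 km/s


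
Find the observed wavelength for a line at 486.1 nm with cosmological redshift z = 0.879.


lam_obs = lam_emit * (1 + z) = 486.1 * (1 + 0.879) = 913.3819

913.3819 nm


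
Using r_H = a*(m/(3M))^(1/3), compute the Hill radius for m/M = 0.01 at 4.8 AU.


r_H = a * (m/3M)^(1/3) = 4.8 * (0.01/3)^(1/3) = 0.717

0.717 AU


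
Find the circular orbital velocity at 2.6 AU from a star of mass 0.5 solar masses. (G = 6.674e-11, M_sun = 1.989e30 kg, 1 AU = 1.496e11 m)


v = sqrt(GM/r) = sqrt(6.674e-11 * 9.945e+29 / 3.890e+11) = 13063.0029

13063.0029 m/s


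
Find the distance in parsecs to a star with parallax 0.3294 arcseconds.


d = 1/p = 1/0.3294 = 3.0358

3.0358 pc


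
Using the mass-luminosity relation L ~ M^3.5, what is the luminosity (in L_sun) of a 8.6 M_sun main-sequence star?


L/L_sun = (M/M_sun)^3.5 = 8.6^3.5 = 1865.2823

1865.2823 L_sun


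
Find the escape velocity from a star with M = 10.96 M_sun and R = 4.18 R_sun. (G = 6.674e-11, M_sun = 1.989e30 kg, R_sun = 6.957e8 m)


M = 10.96 * 1.989e30 kg = 2.179944e+31 kg; R = 4.18 * 6.957e8 m = 2.908026e+09 m. v_esc = sqrt(2GM/R) = sqrt(2 * 6.674e-11 * 2.179944e+31 / 2.908026e+09) = 1.000e+06

1.000e+06 m/s


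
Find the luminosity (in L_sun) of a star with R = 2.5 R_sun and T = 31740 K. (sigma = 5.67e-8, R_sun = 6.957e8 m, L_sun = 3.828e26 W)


R = 2.5 * 6.957e8 m = 1.73925e+09 m. L = 4*pi*R^2*sigma*T^4 = 4*pi*(1.73925e+09)^2 * 5.67e-8 * 31740^4 = 2.187482748e+30 W. L/L_sun = 2.187482748e+30 / 3.828e26 = 5714.4272

5714.4272 L_sun


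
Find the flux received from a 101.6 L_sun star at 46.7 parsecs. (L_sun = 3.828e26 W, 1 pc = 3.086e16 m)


F = L / (4*pi*d^2) = 3.889e+28 / (4*pi*(1.441e+18)^2) = 1.490e-09

1.490e-09 W/m^2


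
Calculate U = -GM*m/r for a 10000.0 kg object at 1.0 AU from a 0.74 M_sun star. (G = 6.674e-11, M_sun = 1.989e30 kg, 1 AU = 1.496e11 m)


M = 0.74 * 1.989e30 kg = 1.47186e+30 kg; r = 1.0 AU * 1.496e11 m/AU = 1.496e+11 m. U = -GM*m/r = -(6.674e-11 * 1.47186e+30 * 10000.0) / 1.496e+11 = -6.566e+12

-6.566e+12 J


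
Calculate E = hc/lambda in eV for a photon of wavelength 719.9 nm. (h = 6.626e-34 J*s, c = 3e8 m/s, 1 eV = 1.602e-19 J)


E = hc/lambda = 6.626e-34 * 3e8 / 7.199e-07 = 2.761e-19 J = 1.7236 eV

1.7236 eV


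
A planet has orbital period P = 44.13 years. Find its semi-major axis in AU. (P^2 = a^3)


a = P^(2/3) = 44.13^(2/3) = 12.4879

12.4879 AU


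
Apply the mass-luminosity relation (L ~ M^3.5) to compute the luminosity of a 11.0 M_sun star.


L/L_sun = (M/M_sun)^3.5 = 11.0^3.5 = 4414.4276

4414.4276 L_sun


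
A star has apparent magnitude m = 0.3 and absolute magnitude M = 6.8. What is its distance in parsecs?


d = 10^((m - M + 5)/5) = 10^((0.3 - 6.8 + 5)/5) = 0.5012

0.5012 pc


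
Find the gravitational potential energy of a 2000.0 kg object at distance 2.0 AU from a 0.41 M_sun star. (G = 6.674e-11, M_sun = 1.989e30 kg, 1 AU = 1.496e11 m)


M = 0.41 * 1.989e30 kg = 8.1549e+29 kg; r = 2.0 AU * 1.496e11 m/AU = 2.992e+11 m. U = -GM*m/r = -(6.674e-11 * 8.1549e+29 * 2000.0) / 2.992e+11 = -3.638e+11

-3.638e+11 J


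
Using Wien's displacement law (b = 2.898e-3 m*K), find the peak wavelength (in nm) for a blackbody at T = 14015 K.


lam_max = b / T = 2.898e-3 / 14015 = 2.068e-07 m = 206.7785 nm

206.7785 nm


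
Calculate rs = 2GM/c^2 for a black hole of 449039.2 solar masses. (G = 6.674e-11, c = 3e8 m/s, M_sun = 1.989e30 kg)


M = 449039.2 * 1.989e30 kg = 8.931389688e+35 kg. rs = 2GM/c^2 = 2 * 6.674e-11 * 8.931389688e+35 / (3e8)^2 = 1.325e+09

1.325e+09 m


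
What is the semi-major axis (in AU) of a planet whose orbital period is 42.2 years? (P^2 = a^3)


a = P^(2/3) = 42.2^(2/3) = 12.1211

12.1211 AU


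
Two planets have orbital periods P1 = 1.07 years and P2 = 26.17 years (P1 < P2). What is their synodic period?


1/P_syn = |1/P1 - 1/P2| = |1/1.07 - 1/26.17| => P_syn = 1.1156

1.1156 years


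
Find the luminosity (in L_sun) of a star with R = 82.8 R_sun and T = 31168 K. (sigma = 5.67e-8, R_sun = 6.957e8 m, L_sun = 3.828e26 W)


R = 82.8 * 6.957e8 m = 5.760396e+10 m. L = 4*pi*R^2*sigma*T^4 = 4*pi*(5.760396e+10)^2 * 5.67e-8 * 31168^4 = 2.231173505e+33 W. L/L_sun = 2.231173505e+33 / 3.828e26 = 5.829e+06

5.829e+06 L_sun


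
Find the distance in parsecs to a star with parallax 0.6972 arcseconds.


d = 1/p = 1/0.6972 = 1.4343

1.4343 pc


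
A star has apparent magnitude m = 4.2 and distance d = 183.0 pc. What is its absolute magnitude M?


M = m - 5*log10(d) + 5 = 4.2 - 5*log10(183.0) + 5 = -2.1123

-2.1123


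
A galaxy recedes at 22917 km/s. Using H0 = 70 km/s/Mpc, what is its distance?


d = v / H0 = 22917 / 70 = 327.3857

327.3857 Mpc


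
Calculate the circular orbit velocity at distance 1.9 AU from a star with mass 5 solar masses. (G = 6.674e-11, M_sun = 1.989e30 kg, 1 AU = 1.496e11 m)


v = sqrt(GM/r) = sqrt(6.674e-11 * 9.945e+30 / 2.842e+11) = 48322.8898

48322.8898 m/s


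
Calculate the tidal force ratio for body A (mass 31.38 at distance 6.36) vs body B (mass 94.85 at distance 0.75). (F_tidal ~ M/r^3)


Ratio = (M1/r1^3) / (M2/r2^3) = (31.38/6.36^3) / (94.85/0.75^3) = 5.425e-04

5.425e-04


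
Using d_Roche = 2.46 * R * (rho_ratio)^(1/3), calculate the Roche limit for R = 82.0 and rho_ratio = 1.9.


d_Roche = 2.46 * 82.0 * 1.9^(1/3) = 249.8428

249.8428
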